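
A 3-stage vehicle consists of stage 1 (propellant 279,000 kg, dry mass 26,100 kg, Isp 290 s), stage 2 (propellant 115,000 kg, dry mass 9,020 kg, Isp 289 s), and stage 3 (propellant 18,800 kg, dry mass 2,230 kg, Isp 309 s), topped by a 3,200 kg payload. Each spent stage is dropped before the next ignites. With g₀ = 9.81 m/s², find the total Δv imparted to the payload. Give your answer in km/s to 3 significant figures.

Δv ≈ 11.5 km/s

Ignition mass of stage 1 = 279,000+26,100 + 115,000+9,020 + 18,800+2,230 + 3,200 = 453,350 kg.
Stage 1: m₀ = 453,350 kg, m_f = 453,350 − 279,000 = 174,350 kg; Δv = 290×9.81×ln(2.6) = 2844.9×0.9556 ≈ 2719 m/s.
Stage 2: m₀ = 148,250 kg, m_f = 148,250 − 115,000 = 33,250 kg; Δv = 289×9.81×ln(4.459) = 2835.1×1.4948 ≈ 4238 m/s.
Stage 3: m₀ = 24,230 kg, m_f = 24,230 − 18,800 = 5,430 kg; Δv = 309×9.81×ln(4.462) = 3031.3×1.4957 ≈ 4534 m/s.
Total Δv = 2719 + 4238 + 4534 = 11491 m/s.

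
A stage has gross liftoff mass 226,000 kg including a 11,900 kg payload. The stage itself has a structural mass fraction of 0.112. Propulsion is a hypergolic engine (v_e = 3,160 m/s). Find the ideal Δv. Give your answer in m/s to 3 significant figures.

Stage wet mass = m₀ − payload = 226,000 − 11,900 = 214,100 kg.
Stage dry mass = ε × stage wet mass = 0.112 × 214,100 = 23,979.2 kg.
Burnout mass m_f = stage dry + payload = 23,979.2 + 11,900 = 35,879.2 kg.
Using Δv = v_e ln(m₀/m_f): Δv = v_e · ln(226,000/35,879.2) = 3160.0 × ln(6.299) = 3160.0 × 1.8404 ≈ 5816 m/s.

Δv ≈ 5820 m/s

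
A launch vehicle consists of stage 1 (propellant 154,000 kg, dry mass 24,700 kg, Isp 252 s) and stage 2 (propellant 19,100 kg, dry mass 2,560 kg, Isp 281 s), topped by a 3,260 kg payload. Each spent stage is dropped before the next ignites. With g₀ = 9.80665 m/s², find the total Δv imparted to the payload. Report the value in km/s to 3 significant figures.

Δv ≈ 7.50 km/s

Ignition mass of stage 1 = 154,000+24,700 + 19,100+2,560 + 3,260 = 203,620 kg.
Stage 1: m₀ = 203,620 kg, m_f = 203,620 − 154,000 = 49,620 kg; Δv = 252×9.80665×ln(4.104) = 2471.3×1.4119 ≈ 3489 m/s.
Stage 2: m₀ = 24,920 kg, m_f = 24,920 − 19,100 = 5,820 kg; Δv = 281×9.80665×ln(4.282) = 2755.7×1.4544 ≈ 4008 m/s.
Total Δv = 3489 + 4008 = 7497 m/s.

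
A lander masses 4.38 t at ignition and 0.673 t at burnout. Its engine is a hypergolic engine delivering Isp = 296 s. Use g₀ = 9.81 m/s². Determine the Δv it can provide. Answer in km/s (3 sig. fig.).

v_e = Isp · g₀ = 296 × 9.81 = 2903.8 m/s.
Rocket equation: Δv = v_e · ln(m₀/m_f) = 2903.8 × ln(6.508) = 2903.8 × 1.8731 ≈ 5438.9 m/s.

Δv ≈ 5.44 km/s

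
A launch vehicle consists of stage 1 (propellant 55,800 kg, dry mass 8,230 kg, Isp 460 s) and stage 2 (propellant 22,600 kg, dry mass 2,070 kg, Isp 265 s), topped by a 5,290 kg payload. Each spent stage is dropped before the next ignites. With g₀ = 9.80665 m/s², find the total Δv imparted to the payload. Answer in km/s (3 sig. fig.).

Ignition mass of stage 1 = 55,800+8,230 + 22,600+2,070 + 5,290 = 93,990 kg.
Stage 1: m₀ = 93,990 kg, m_f = 93,990 − 55,800 = 38,190 kg; Δv = 460×9.80665×ln(2.461) = 4511.1×0.9006 ≈ 4063 m/s.
Stage 2: m₀ = 29,960 kg, m_f = 29,960 − 22,600 = 7,360 kg; Δv = 265×9.80665×ln(4.071) = 2598.8×1.4038 ≈ 3648 m/s.
Total Δv = 4063 + 3648 = 7711 m/s.

Δv ≈ 7.71 km/s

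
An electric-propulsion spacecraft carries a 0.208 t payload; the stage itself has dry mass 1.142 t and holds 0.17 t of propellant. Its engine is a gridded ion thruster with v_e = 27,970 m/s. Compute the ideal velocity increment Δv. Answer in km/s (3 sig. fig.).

m₀ = payload + dry + propellant = 0.208 + 1.142 + 0.17 = 1.52 t.
m_f = payload + dry = 0.208 + 1.142 = 1.35 t.
Rocket equation: Δv = v_e · ln(m₀/m_f) = 27970.0 × ln(1.126) = 27970.0 × 0.1186 ≈ 3317.4 m/s.

Δv ≈ 3.32 km/s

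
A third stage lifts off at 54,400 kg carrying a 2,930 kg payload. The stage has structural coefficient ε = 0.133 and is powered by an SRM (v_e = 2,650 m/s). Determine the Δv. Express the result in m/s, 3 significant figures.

Δv ≈ 4550 m/s

Stage wet mass = m₀ − payload = 54,400 − 2,930 = 51,470 kg.
Stage dry mass = ε × stage wet mass = 0.133 × 51,470 = 6,845.51 kg.
Burnout mass m_f = stage dry + payload = 6,845.51 + 2,930 = 9,775.51 kg.
Using Δv = v_e ln(m₀/m_f): Δv = v_e · ln(54,400/9,775.51) = 2650.0 × ln(5.565) = 2650.0 × 1.7165 ≈ 4549 m/s.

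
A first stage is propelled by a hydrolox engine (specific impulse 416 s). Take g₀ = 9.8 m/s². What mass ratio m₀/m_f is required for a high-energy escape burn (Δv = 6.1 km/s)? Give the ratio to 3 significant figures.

v_e = Isp · g₀ = 416 × 9.8 = 4076.8 m/s.
From the ideal rocket equation, m₀/m_f = exp(Δv / v_e) = exp(6100 / 4076.8) = exp(1.4963) = 4.4650.

mass ratio ≈ 4.47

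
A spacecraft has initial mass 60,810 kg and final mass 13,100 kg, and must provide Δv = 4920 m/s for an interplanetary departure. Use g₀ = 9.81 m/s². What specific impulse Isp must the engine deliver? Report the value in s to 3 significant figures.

ln(m₀/m_f) = ln(60810/13100) = ln(4.642) = 1.5351.
Rocket equation: v_e = Δv / ln(m₀/m_f) = 4920 / 1.5351 = 3204.9 m/s.
Isp = v_e / g₀ = 3204.9 / 9.81 = 326.7 s.

Isp ≈ 327 s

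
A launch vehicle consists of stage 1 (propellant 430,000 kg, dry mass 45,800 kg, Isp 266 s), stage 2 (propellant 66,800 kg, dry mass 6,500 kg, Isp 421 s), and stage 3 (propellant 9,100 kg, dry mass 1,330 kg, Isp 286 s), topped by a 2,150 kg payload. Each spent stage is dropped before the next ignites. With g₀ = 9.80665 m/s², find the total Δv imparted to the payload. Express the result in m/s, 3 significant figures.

Δv ≈ 13600 m/s

Ignition mass of stage 1 = 430,000+45,800 + 66,800+6,500 + 9,100+1,330 + 2,150 = 561,680 kg.
Stage 1: m₀ = 561,680 kg, m_f = 561,680 − 430,000 = 131,680 kg; Δv = 266×9.80665×ln(4.265) = 2608.6×1.4506 ≈ 3784 m/s.
Stage 2: m₀ = 85,880 kg, m_f = 85,880 − 66,800 = 19,080 kg; Δv = 421×9.80665×ln(4.501) = 4128.6×1.5043 ≈ 6211 m/s.
Stage 3: m₀ = 12,580 kg, m_f = 12,580 − 9,100 = 3,480 kg; Δv = 286×9.80665×ln(3.615) = 2804.7×1.2851 ≈ 3604 m/s.
Total Δv = 3784 + 6211 + 3604 = 13599 m/s.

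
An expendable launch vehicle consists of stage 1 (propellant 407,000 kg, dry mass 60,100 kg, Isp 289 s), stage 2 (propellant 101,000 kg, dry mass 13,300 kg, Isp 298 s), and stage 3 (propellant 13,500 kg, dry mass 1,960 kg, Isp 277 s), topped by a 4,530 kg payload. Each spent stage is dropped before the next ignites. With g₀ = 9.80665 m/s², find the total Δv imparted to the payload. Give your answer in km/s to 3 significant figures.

Δv ≈ 10.3 km/s

Ignition mass of stage 1 = 407,000+60,100 + 101,000+13,300 + 13,500+1,960 + 4,530 = 601,390 kg.
Stage 1: m₀ = 601,390 kg, m_f = 601,390 − 407,000 = 194,390 kg; Δv = 289×9.80665×ln(3.094) = 2834.1×1.1294 ≈ 3201 m/s.
Stage 2: m₀ = 134,290 kg, m_f = 134,290 − 101,000 = 33,290 kg; Δv = 298×9.80665×ln(4.034) = 2922.4×1.3947 ≈ 4076 m/s.
Stage 3: m₀ = 19,990 kg, m_f = 19,990 − 13,500 = 6,490 kg; Δv = 277×9.80665×ln(3.08) = 2716.4×1.1250 ≈ 3056 m/s.
Total Δv = 3201 + 4076 + 3056 = 10333 m/s.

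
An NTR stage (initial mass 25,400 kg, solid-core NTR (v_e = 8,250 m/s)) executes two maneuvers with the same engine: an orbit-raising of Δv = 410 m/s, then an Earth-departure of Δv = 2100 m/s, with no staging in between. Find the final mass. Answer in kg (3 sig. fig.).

After the first burn: m = 25400 × exp(−410/8250.0) = 25400 × 0.95152 = 24,168.6 kg.
After the second burn: m = 24,168.6 × exp(−2100/8250.0) = 24,168.6 × 0.77527 = 18,737.2 kg.

final mass ≈ 18700 kg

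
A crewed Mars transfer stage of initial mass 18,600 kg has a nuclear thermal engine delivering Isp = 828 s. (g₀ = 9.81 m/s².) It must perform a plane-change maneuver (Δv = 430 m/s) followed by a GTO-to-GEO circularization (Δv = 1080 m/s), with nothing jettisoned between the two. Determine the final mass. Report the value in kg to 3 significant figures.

final mass ≈ 15400 kg

v_e = Isp · g₀ = 828 × 9.81 = 8122.7 m/s.
After the first burn: m = 18600 × exp(−430/8122.7) = 18600 × 0.94844 = 17,641 kg.
After the second burn: m = 17,641 × exp(−1080/8122.7) = 17,641 × 0.87550 = 15,444.7 kg.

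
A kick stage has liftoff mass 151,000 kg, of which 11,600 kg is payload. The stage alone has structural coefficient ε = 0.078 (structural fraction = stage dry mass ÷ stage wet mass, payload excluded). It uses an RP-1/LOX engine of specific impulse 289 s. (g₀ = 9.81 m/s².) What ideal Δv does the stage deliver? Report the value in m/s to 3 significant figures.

Δv ≈ 5400 m/s

Stage wet mass = m₀ − payload = 151,000 − 11,600 = 139,400 kg.
Stage dry mass = ε × stage wet mass = 0.078 × 139,400 = 10,873.2 kg.
Burnout mass m_f = stage dry + payload = 10,873.2 + 11,600 = 22,473.2 kg.
v_e = Isp · g₀ = 289 × 9.81 = 2835.1 m/s.
From the ideal rocket equation, Δv = v_e · ln(151,000/22,473.2) = 2835.1 × ln(6.719) = 2835.1 × 1.9050 ≈ 5401 m/s.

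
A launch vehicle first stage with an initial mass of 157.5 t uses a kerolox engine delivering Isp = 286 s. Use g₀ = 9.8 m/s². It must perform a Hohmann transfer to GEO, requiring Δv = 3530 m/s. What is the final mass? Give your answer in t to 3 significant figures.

v_e = Isp · g₀ = 286 × 9.8 = 2802.8 m/s.
m₀/m_f = exp(Δv / v_e) = exp(3530 / 2802.8) = exp(1.2595) = 3.5235.
m_f = m₀ / 3.5235 = 157.5 / 3.5235 = 44.6999 t.

final mass ≈ 44.7 t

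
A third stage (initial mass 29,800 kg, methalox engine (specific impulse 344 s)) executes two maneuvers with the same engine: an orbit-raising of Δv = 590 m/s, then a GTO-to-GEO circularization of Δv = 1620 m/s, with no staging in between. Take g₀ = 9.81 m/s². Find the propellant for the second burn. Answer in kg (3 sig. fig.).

propellant for the second burn ≈ 9540 kg

v_e = Isp · g₀ = 344 × 9.81 = 3374.6 m/s.
After the first burn: m = 29800 × exp(−590/3374.6) = 29800 × 0.83960 = 25,020.1 kg.
After the second burn: m = 25,020.1 × exp(−1620/3374.6) = 25,020.1 × 0.61875 = 15,481.2 kg.
Second-burn propellant = 25,020.1 − 15,481.2 = 9,538.9 kg.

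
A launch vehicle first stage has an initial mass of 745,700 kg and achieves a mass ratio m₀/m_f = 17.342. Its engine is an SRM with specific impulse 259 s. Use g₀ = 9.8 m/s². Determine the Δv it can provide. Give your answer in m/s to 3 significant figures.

v_e = Isp · g₀ = 259 × 9.8 = 2538.2 m/s.
Δv = v_e · ln(17.342) = 2538.2 × 2.8531 ≈ 7241.8 m/s.

Δv ≈ 7240 m/s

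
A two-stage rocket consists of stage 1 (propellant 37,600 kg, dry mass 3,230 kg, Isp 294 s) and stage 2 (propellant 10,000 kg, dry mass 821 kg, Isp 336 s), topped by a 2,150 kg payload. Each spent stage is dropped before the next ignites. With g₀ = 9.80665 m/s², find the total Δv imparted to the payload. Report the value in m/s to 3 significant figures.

Ignition mass of stage 1 = 37,600+3,230 + 10,000+821 + 2,150 = 53,801 kg.
Stage 1: m₀ = 53,801 kg, m_f = 53,801 − 37,600 = 16,201 kg; Δv = 294×9.80665×ln(3.321) = 2883.2×1.2002 ≈ 3460 m/s.
Stage 2: m₀ = 12,971 kg, m_f = 12,971 − 10,000 = 2,971 kg; Δv = 336×9.80665×ln(4.366) = 3295.0×1.4738 ≈ 4856 m/s.
Total Δv = 3460 + 4856 = 8316 m/s.

Δv ≈ 8320 m/s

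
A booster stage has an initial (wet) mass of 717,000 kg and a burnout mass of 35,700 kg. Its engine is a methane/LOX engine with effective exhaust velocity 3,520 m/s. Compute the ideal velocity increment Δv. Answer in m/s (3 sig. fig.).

By the Tsiolkovsky rocket equation, Δv = v_e · ln(m₀/m_f) = 3520.0 × ln(20.08) = 3520.0 × 2.9999 ≈ 10559.7 m/s.

Δv ≈ 10600 m/s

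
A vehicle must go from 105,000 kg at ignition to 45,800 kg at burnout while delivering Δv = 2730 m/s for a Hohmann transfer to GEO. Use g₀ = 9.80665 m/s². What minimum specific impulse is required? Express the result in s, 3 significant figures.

Isp ≈ 336 s

ln(m₀/m_f) = ln(105000/45800) = ln(2.293) = 0.8297.
Rocket equation: v_e = Δv / ln(m₀/m_f) = 2730 / 0.8297 = 3290.4 m/s.
Isp = v_e / g₀ = 3290.4 / 9.80665 = 335.5 s.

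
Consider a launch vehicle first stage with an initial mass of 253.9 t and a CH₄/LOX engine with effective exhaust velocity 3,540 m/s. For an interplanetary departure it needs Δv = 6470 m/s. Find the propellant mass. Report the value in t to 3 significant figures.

propellant mass ≈ 213 t

Rocket equation: m₀/m_f = exp(Δv / v_e) = exp(6470 / 3540.0) = exp(1.8277) = 6.2195.
m_f = 253.9 / 6.2195 = 40.8232 t, so propellant = m₀ − m_f = 253.9 − 40.8232 = 213.0768 t.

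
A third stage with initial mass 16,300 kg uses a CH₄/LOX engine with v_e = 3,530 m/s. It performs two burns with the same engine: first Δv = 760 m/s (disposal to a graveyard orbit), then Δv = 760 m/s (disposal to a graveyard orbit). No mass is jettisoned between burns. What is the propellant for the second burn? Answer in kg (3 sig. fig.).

After the first burn: m = 16300 × exp(−760/3530.0) = 16300 × 0.80630 = 13,142.7 kg.
After the second burn: m = 13,142.7 × exp(−760/3530.0) = 13,142.7 × 0.80630 = 10,597 kg.
Second-burn propellant = 13,142.7 − 10,597 = 2,545.7 kg.

propellant for the second burn ≈ 2550 kg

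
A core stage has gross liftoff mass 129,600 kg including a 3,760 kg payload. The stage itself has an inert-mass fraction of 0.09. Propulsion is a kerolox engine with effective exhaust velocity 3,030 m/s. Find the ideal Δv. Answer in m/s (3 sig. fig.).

Δv ≈ 6520 m/s

Stage wet mass = m₀ − payload = 129,600 − 3,760 = 125,840 kg.
Stage dry mass = ε × stage wet mass = 0.09 × 125,840 = 11,325.6 kg.
Burnout mass m_f = stage dry + payload = 11,325.6 + 3,760 = 15,085.6 kg.
Δv = v_e · ln(129,600/15,085.6) = 3030.0 × ln(8.591) = 3030.0 × 2.1507 ≈ 6517 m/s.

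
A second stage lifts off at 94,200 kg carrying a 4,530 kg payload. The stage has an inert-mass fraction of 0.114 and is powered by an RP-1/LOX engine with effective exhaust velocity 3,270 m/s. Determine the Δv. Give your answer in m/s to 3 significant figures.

Δv ≈ 6060 m/s

Stage wet mass = m₀ − payload = 94,200 − 4,530 = 89,670 kg.
Stage dry mass = ε × stage wet mass = 0.114 × 89,670 = 10,222.4 kg.
Burnout mass m_f = stage dry + payload = 10,222.4 + 4,530 = 14,752.4 kg.
From the ideal rocket equation, Δv = v_e · ln(94,200/14,752.4) = 3270.0 × ln(6.385) = 3270.0 × 1.8540 ≈ 6063 m/s.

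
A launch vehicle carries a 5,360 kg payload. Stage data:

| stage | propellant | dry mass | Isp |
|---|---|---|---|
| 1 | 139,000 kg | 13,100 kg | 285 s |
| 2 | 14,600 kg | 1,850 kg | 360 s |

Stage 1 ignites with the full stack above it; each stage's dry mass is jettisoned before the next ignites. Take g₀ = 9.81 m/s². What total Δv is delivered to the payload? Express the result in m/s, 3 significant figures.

Δv ≈ 8400 m/s

Ignition mass of stage 1 = 139,000+13,100 + 14,600+1,850 + 5,360 = 173,910 kg.
Stage 1: m₀ = 173,910 kg, m_f = 173,910 − 139,000 = 34,910 kg; Δv = 285×9.81×ln(4.982) = 2795.9×1.6058 ≈ 4489 m/s.
Stage 2: m₀ = 21,810 kg, m_f = 21,810 − 14,600 = 7,210 kg; Δv = 360×9.81×ln(3.025) = 3531.6×1.1069 ≈ 3909 m/s.
Total Δv = 4489 + 3909 = 8398 m/s.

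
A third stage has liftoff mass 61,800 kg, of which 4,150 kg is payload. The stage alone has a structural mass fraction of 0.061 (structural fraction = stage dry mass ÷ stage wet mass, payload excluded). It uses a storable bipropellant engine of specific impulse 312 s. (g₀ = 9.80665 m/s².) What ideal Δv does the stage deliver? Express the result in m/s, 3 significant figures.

Δv ≈ 6390 m/s

Stage wet mass = m₀ − payload = 61,800 − 4,150 = 57,650 kg.
Stage dry mass = ε × stage wet mass = 0.061 × 57,650 = 3,516.65 kg.
Burnout mass m_f = stage dry + payload = 3,516.65 + 4,150 = 7,666.65 kg.
v_e = Isp · g₀ = 312 × 9.80665 = 3059.7 m/s.
Rocket equation: Δv = v_e · ln(61,800/7,666.65) = 3059.7 × ln(8.061) = 3059.7 × 2.0870 ≈ 6386 m/s.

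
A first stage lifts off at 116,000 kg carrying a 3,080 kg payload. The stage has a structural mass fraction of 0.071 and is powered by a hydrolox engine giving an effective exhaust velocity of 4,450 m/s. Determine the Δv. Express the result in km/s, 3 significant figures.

Δv ≈ 10.4 km/s

Stage wet mass = m₀ − payload = 116,000 − 3,080 = 112,920 kg.
Stage dry mass = ε × stage wet mass = 0.071 × 112,920 = 8,017.32 kg.
Burnout mass m_f = stage dry + payload = 8,017.32 + 3,080 = 11,097.32 kg.
Rocket equation: Δv = v_e · ln(116,000/11,097.32) = 4450.0 × ln(10.45) = 4450.0 × 2.3469 ≈ 10444 m/s.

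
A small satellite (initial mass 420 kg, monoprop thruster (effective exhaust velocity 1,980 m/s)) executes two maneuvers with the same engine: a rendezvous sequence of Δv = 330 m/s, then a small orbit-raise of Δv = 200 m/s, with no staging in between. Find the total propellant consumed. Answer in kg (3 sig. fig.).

total propellant consumed ≈ 98.6 kg

After the first burn: m = 420 × exp(−330/1980.0) = 420 × 0.84648 = 355.522 kg.
After the second burn: m = 355.522 × exp(−200/1980.0) = 355.522 × 0.90392 = 321.363 kg.
Total propellant = m₀ − m_final = 420 − 321.363 = 98.637 kg.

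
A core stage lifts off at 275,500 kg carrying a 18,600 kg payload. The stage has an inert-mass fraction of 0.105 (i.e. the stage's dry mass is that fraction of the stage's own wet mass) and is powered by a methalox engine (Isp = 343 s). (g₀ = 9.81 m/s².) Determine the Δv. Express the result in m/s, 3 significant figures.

Δv ≈ 6050 m/s

Stage wet mass = m₀ − payload = 275,500 − 18,600 = 256,900 kg.
Stage dry mass = ε × stage wet mass = 0.105 × 256,900 = 26,974.5 kg.
Burnout mass m_f = stage dry + payload = 26,974.5 + 18,600 = 45,574.5 kg.
v_e = Isp · g₀ = 343 × 9.81 = 3364.8 m/s.
Δv = v_e · ln(275,500/45,574.5) = 3364.8 × ln(6.045) = 3364.8 × 1.7992 ≈ 6054 m/s.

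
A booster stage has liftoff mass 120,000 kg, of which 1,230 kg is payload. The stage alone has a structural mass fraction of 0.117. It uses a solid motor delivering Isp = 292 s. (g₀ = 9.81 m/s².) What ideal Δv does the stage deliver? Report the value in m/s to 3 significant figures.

Δv ≈ 5930 m/s

Stage wet mass = m₀ − payload = 120,000 − 1,230 = 118,770 kg.
Stage dry mass = ε × stage wet mass = 0.117 × 118,770 = 13,896.1 kg.
Burnout mass m_f = stage dry + payload = 13,896.1 + 1,230 = 15,126.1 kg.
v_e = Isp · g₀ = 292 × 9.81 = 2864.5 m/s.
Rocket equation: Δv = v_e · ln(120,000/15,126.1) = 2864.5 × ln(7.933) = 2864.5 × 2.0711 ≈ 5933 m/s.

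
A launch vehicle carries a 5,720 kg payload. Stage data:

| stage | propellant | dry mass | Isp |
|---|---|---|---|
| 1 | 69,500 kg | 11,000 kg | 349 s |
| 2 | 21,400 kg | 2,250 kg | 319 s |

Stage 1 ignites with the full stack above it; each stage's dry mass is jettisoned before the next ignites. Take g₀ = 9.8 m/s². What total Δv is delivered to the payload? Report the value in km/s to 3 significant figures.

Δv ≈ 7.50 km/s

Ignition mass of stage 1 = 69,500+11,000 + 21,400+2,250 + 5,720 = 109,870 kg.
Stage 1: m₀ = 109,870 kg, m_f = 109,870 − 69,500 = 40,370 kg; Δv = 349×9.8×ln(2.722) = 3420.2×1.0012 ≈ 3424 m/s.
Stage 2: m₀ = 29,370 kg, m_f = 29,370 − 21,400 = 7,970 kg; Δv = 319×9.8×ln(3.685) = 3126.2×1.3043 ≈ 4077 m/s.
Total Δv = 3424 + 4077 = 7501 m/s.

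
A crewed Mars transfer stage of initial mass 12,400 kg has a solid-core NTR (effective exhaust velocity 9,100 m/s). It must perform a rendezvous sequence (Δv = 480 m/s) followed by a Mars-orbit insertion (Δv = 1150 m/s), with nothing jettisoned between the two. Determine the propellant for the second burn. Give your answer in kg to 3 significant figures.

After the first burn: m = 12400 × exp(−480/9100.0) = 12400 × 0.94862 = 11,762.9 kg.
After the second burn: m = 11,762.9 × exp(−1150/9100.0) = 11,762.9 × 0.88129 = 10,366.5 kg.
Second-burn propellant = 11,762.9 − 10,366.5 = 1,396.4 kg.

propellant for the second burn ≈ 1400 kg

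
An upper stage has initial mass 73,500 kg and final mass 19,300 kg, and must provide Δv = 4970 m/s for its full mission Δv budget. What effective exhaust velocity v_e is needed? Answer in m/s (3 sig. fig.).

v_e ≈ 3720 m/s

ln(m₀/m_f) = ln(73500/19300) = ln(3.808) = 1.3372.
By the Tsiolkovsky rocket equation, v_e = Δv / ln(m₀/m_f) = 4970 / 1.3372 = 3716.8 m/s.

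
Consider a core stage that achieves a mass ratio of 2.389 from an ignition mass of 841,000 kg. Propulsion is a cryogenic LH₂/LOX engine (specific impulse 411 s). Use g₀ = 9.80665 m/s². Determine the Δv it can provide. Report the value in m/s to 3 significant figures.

v_e = Isp · g₀ = 411 × 9.80665 = 4030.5 m/s.
Δv = v_e · ln(2.389) = 4030.5 × 0.8709 ≈ 3510.1 m/s.

Δv ≈ 3510 m/s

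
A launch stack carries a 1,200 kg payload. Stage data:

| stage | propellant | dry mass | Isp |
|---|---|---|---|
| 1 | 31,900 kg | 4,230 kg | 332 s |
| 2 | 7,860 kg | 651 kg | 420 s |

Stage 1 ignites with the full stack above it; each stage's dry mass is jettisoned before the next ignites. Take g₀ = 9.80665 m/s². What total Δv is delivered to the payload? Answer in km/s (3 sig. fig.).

Ignition mass of stage 1 = 31,900+4,230 + 7,860+651 + 1,200 = 45,841 kg.
Stage 1: m₀ = 45,841 kg, m_f = 45,841 − 31,900 = 13,941 kg; Δv = 332×9.80665×ln(3.288) = 3255.8×1.1903 ≈ 3876 m/s.
Stage 2: m₀ = 9,711 kg, m_f = 9,711 − 7,860 = 1,851 kg; Δv = 420×9.80665×ln(5.246) = 4118.8×1.6575 ≈ 6827 m/s.
Total Δv = 3876 + 6827 = 10703 m/s.

Δv ≈ 10.7 km/s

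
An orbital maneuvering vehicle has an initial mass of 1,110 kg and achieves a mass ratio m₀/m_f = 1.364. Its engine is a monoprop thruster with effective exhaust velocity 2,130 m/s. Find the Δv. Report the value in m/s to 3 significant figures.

Δv ≈ 661 m/s

Δv = v_e · ln(1.364) = 2130.0 × 0.3104 ≈ 661.2 m/s.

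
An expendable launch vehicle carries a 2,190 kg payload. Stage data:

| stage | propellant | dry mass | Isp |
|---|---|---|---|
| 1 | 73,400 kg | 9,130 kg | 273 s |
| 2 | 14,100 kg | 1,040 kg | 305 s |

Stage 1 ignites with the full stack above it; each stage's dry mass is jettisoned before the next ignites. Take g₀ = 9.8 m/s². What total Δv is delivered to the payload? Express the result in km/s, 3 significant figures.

Δv ≈ 8.57 km/s

Ignition mass of stage 1 = 73,400+9,130 + 14,100+1,040 + 2,190 = 99,860 kg.
Stage 1: m₀ = 99,860 kg, m_f = 99,860 − 73,400 = 26,460 kg; Δv = 273×9.8×ln(3.774) = 2675.4×1.3281 ≈ 3553 m/s.
Stage 2: m₀ = 17,330 kg, m_f = 17,330 − 14,100 = 3,230 kg; Δv = 305×9.8×ln(5.365) = 2989.0×1.6800 ≈ 5021 m/s.
Total Δv = 3553 + 5021 = 8574 m/s.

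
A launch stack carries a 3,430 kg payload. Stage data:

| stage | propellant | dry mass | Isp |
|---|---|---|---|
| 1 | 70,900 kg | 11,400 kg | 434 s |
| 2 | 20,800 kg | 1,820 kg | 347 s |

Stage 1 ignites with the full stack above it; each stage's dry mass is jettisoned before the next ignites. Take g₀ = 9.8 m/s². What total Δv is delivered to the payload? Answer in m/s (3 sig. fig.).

Ignition mass of stage 1 = 70,900+11,400 + 20,800+1,820 + 3,430 = 108,350 kg.
Stage 1: m₀ = 108,350 kg, m_f = 108,350 − 70,900 = 37,450 kg; Δv = 434×9.8×ln(2.893) = 4253.2×1.0624 ≈ 4518 m/s.
Stage 2: m₀ = 26,050 kg, m_f = 26,050 − 20,800 = 5,250 kg; Δv = 347×9.8×ln(4.962) = 3400.6×1.6018 ≈ 5447 m/s.
Total Δv = 4518 + 5447 = 9965 m/s.

Δv ≈ 9970 m/s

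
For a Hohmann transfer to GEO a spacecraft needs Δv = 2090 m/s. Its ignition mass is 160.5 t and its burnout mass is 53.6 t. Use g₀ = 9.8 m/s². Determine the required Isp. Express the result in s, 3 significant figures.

Isp ≈ 194 s

ln(m₀/m_f) = ln(160500/53600) = ln(2.994) = 1.0967.
v_e = Δv / ln(m₀/m_f) = 2090 / 1.0967 = 1905.6 m/s.
Isp = v_e / g₀ = 1905.6 / 9.8 = 194.5 s.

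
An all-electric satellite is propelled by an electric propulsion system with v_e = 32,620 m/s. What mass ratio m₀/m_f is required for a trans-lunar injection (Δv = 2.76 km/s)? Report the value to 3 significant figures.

mass ratio ≈ 1.09

m₀/m_f = exp(Δv / v_e) = exp(2760 / 32620.0) = exp(0.0846) = 1.0883.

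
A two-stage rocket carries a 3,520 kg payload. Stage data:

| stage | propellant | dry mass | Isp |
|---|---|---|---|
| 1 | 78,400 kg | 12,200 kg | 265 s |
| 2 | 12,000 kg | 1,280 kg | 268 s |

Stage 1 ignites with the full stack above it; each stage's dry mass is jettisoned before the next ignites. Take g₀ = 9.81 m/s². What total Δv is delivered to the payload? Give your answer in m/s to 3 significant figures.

Ignition mass of stage 1 = 78,400+12,200 + 12,000+1,280 + 3,520 = 107,400 kg.
Stage 1: m₀ = 107,400 kg, m_f = 107,400 − 78,400 = 29,000 kg; Δv = 265×9.81×ln(3.703) = 2599.7×1.3093 ≈ 3404 m/s.
Stage 2: m₀ = 16,800 kg, m_f = 16,800 − 12,000 = 4,800 kg; Δv = 268×9.81×ln(3.5) = 2629.1×1.2528 ≈ 3294 m/s.
Total Δv = 3404 + 3294 = 6698 m/s.

Δv ≈ 6700 m/s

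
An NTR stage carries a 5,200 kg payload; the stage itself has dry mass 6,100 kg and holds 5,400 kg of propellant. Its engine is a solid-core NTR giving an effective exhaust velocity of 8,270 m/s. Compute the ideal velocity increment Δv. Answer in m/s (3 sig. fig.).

m₀ = payload + dry + propellant = 5,200 + 6,100 + 5,400 = 16,700 kg.
m_f = payload + dry = 5,200 + 6,100 = 11,300 kg.
Rocket equation: Δv = v_e · ln(m₀/m_f) = 8270.0 × ln(1.478) = 8270.0 × 0.3906 ≈ 3230.3 m/s.

Δv ≈ 3230 m/s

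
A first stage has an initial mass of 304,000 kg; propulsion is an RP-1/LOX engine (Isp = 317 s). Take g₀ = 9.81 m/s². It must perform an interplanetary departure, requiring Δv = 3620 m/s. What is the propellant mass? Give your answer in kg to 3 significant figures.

v_e = Isp · g₀ = 317 × 9.81 = 3109.8 m/s.
By the Tsiolkovsky rocket equation, m₀/m_f = exp(Δv / v_e) = exp(3620 / 3109.8) = exp(1.1641) = 3.2030.
m_f = 304,000 / 3.2030 = 94,911 kg, so propellant = m₀ − m_f = 304,000 − 94,911 = 209,089 kg.

propellant mass ≈ 209000 kg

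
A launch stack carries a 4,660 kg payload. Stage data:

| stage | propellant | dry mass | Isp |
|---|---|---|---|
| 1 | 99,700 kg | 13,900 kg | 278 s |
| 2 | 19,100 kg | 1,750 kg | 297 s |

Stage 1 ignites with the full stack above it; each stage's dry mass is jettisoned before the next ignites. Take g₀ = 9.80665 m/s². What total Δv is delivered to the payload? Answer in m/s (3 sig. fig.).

Δv ≈ 7460 m/s

Ignition mass of stage 1 = 99,700+13,900 + 19,100+1,750 + 4,660 = 139,110 kg.
Stage 1: m₀ = 139,110 kg, m_f = 139,110 − 99,700 = 39,410 kg; Δv = 278×9.80665×ln(3.53) = 2726.2×1.2612 ≈ 3438 m/s.
Stage 2: m₀ = 25,510 kg, m_f = 25,510 − 19,100 = 6,410 kg; Δv = 297×9.80665×ln(3.98) = 2912.6×1.3812 ≈ 4023 m/s.
Total Δv = 3438 + 4023 = 7461 m/s.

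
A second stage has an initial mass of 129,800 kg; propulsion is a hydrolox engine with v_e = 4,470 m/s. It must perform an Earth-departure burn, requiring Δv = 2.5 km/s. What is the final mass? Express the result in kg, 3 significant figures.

final mass ≈ 74200 kg

Rocket equation: m₀/m_f = exp(Δv / v_e) = exp(2500 / 4470.0) = exp(0.5593) = 1.7494.
m_f = m₀ / 1.7494 = 129,800 / 1.7494 = 74,196.9 kg.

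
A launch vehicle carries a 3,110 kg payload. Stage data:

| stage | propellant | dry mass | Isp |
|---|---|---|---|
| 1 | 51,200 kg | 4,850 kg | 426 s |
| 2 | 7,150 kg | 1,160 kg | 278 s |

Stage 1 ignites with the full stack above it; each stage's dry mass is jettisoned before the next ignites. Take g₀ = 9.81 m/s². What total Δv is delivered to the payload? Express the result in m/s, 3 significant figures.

Δv ≈ 8630 m/s

Ignition mass of stage 1 = 51,200+4,850 + 7,150+1,160 + 3,110 = 67,470 kg.
Stage 1: m₀ = 67,470 kg, m_f = 67,470 − 51,200 = 16,270 kg; Δv = 426×9.81×ln(4.147) = 4179.1×1.4224 ≈ 5944 m/s.
Stage 2: m₀ = 11,420 kg, m_f = 11,420 − 7,150 = 4,270 kg; Δv = 278×9.81×ln(2.674) = 2727.2×0.9838 ≈ 2683 m/s.
Total Δv = 5944 + 2683 = 8627 m/s.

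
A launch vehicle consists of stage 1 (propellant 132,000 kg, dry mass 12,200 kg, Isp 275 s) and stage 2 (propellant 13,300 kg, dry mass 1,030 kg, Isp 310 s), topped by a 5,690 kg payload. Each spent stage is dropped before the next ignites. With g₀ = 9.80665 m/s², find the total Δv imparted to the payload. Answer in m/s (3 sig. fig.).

Ignition mass of stage 1 = 132,000+12,200 + 13,300+1,030 + 5,690 = 164,220 kg.
Stage 1: m₀ = 164,220 kg, m_f = 164,220 − 132,000 = 32,220 kg; Δv = 275×9.80665×ln(5.097) = 2696.8×1.6286 ≈ 4392 m/s.
Stage 2: m₀ = 20,020 kg, m_f = 20,020 − 13,300 = 6,720 kg; Δv = 310×9.80665×ln(2.979) = 3040.1×1.0916 ≈ 3319 m/s.
Total Δv = 4392 + 3319 = 7711 m/s.

Δv ≈ 7710 m/s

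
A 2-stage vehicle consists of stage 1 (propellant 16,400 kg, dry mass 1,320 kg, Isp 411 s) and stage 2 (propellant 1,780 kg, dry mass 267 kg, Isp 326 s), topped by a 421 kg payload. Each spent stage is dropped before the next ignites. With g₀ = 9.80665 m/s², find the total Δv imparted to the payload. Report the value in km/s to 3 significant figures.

Δv ≈ 10.8 km/s

Ignition mass of stage 1 = 16,400+1,320 + 1,780+267 + 421 = 20,188 kg.
Stage 1: m₀ = 20,188 kg, m_f = 20,188 − 16,400 = 3,788 kg; Δv = 411×9.80665×ln(5.329) = 4030.5×1.6733 ≈ 6744 m/s.
Stage 2: m₀ = 2,468 kg, m_f = 2,468 − 1,780 = 688 kg; Δv = 326×9.80665×ln(3.587) = 3197.0×1.2774 ≈ 4084 m/s.
Total Δv = 6744 + 4084 = 10828 m/s.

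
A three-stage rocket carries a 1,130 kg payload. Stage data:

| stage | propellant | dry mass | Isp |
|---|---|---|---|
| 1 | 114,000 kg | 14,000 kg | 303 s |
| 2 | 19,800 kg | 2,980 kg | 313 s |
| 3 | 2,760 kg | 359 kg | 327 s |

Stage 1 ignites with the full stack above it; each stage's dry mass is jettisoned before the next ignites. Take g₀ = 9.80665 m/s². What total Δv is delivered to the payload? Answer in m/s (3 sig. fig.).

Ignition mass of stage 1 = 114,000+14,000 + 19,800+2,980 + 2,760+359 + 1,130 = 155,029 kg.
Stage 1: m₀ = 155,029 kg, m_f = 155,029 − 114,000 = 41,029 kg; Δv = 303×9.80665×ln(3.779) = 2971.4×1.3293 ≈ 3950 m/s.
Stage 2: m₀ = 27,029 kg, m_f = 27,029 − 19,800 = 7,229 kg; Δv = 313×9.80665×ln(3.739) = 3069.5×1.3188 ≈ 4048 m/s.
Stage 3: m₀ = 4,249 kg, m_f = 4,249 − 2,760 = 1,489 kg; Δv = 327×9.80665×ln(2.854) = 3206.8×1.0486 ≈ 3363 m/s.
Total Δv = 3950 + 4048 + 3363 = 11361 m/s.

Δv ≈ 11400 m/s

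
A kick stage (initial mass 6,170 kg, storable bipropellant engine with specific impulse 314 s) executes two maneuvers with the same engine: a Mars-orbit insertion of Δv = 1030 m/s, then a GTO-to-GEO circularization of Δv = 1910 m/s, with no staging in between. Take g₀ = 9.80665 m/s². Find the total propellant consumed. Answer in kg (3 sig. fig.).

total propellant consumed ≈ 3800 kg

v_e = Isp · g₀ = 314 × 9.80665 = 3079.3 m/s.
After the first burn: m = 6170 × exp(−1030/3079.3) = 6170 × 0.71570 = 4,415.87 kg.
After the second burn: m = 4,415.87 × exp(−1910/3079.3) = 4,415.87 × 0.53780 = 2,374.85 kg.
Total propellant = m₀ − m_final = 6170 − 2,374.85 = 3,795.15 kg.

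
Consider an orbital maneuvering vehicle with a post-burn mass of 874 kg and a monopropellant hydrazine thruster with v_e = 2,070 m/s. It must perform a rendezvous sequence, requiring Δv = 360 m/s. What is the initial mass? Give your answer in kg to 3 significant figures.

initial mass ≈ 1040 kg

From the ideal rocket equation, m₀/m_f = exp(Δv / v_e) = exp(360 / 2070.0) = exp(0.1739) = 1.1900.
m₀ = m_f × 1.1900 = 874 × 1.1900 = 1,040.06 kg.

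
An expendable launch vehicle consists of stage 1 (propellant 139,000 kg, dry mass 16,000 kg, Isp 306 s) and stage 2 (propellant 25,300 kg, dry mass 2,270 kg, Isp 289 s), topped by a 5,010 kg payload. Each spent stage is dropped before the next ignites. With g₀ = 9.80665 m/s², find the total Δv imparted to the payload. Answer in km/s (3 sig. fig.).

Ignition mass of stage 1 = 139,000+16,000 + 25,300+2,270 + 5,010 = 187,580 kg.
Stage 1: m₀ = 187,580 kg, m_f = 187,580 − 139,000 = 48,580 kg; Δv = 306×9.80665×ln(3.861) = 3000.8×1.3510 ≈ 4054 m/s.
Stage 2: m₀ = 32,580 kg, m_f = 32,580 − 25,300 = 7,280 kg; Δv = 289×9.80665×ln(4.475) = 2834.1×1.4986 ≈ 4247 m/s.
Total Δv = 4054 + 4247 = 8301 m/s.

Δv ≈ 8.30 km/s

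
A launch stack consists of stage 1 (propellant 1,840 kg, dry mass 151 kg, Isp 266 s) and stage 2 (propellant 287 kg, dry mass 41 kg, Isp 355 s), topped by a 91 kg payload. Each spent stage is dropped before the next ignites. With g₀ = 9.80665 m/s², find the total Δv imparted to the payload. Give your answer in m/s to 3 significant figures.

Ignition mass of stage 1 = 1,840+151 + 287+41 + 91 = 2,410 kg.
Stage 1: m₀ = 2,410 kg, m_f = 2,410 − 1,840 = 570 kg; Δv = 266×9.80665×ln(4.228) = 2608.6×1.4417 ≈ 3761 m/s.
Stage 2: m₀ = 419 kg, m_f = 419 − 287 = 132 kg; Δv = 355×9.80665×ln(3.174) = 3481.4×1.1551 ≈ 4021 m/s.
Total Δv = 3761 + 4021 = 7782 m/s.

Δv ≈ 7780 m/s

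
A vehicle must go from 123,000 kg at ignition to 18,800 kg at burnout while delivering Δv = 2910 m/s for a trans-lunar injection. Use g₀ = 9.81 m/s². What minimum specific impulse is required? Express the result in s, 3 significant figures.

ln(m₀/m_f) = ln(123000/18800) = ln(6.543) = 1.8783.
Rocket equation: v_e = Δv / ln(m₀/m_f) = 2910 / 1.8783 = 1549.3 m/s.
Isp = v_e / g₀ = 1549.3 / 9.81 = 157.9 s.

Isp ≈ 158 s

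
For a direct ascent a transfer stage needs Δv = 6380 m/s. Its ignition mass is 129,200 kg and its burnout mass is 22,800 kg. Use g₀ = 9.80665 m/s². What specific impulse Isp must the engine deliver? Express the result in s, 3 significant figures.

ln(m₀/m_f) = ln(129200/22800) = ln(5.667) = 1.7346.
v_e = Δv / ln(m₀/m_f) = 6380 / 1.7346 = 3678.1 m/s.
Isp = v_e / g₀ = 3678.1 / 9.80665 = 375.1 s.

Isp ≈ 375 s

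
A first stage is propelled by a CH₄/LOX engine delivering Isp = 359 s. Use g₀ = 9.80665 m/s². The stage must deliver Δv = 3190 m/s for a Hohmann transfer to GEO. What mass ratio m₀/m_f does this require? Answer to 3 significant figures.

v_e = Isp · g₀ = 359 × 9.80665 = 3520.6 m/s.
By the Tsiolkovsky rocket equation, m₀/m_f = exp(Δv / v_e) = exp(3190 / 3520.6) = exp(0.9061) = 2.4746.

mass ratio ≈ 2.47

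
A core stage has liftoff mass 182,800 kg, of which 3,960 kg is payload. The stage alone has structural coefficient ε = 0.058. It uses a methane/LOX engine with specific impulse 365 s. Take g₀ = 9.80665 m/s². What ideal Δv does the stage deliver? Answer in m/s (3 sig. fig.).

Stage wet mass = m₀ − payload = 182,800 − 3,960 = 178,840 kg.
Stage dry mass = ε × stage wet mass = 0.058 × 178,840 = 10,372.7 kg.
Burnout mass m_f = stage dry + payload = 10,372.7 + 3,960 = 14,332.7 kg.
v_e = Isp · g₀ = 365 × 9.80665 = 3579.4 m/s.
Δv = v_e · ln(182,800/14,332.7) = 3579.4 × ln(12.75) = 3579.4 × 2.5458 ≈ 9113 m/s.

Δv ≈ 9110 m/s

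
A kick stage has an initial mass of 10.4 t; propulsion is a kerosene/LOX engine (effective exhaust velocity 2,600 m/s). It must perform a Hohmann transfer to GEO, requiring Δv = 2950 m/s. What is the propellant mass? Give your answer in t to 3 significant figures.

From the ideal rocket equation, m₀/m_f = exp(Δv / v_e) = exp(2950 / 2600.0) = exp(1.1346) = 3.1100.
m_f = 10.4 / 3.1100 = 3.34405 t, so propellant = m₀ − m_f = 10.4 − 3.34405 = 7.05595 t.

propellant mass ≈ 7.06 t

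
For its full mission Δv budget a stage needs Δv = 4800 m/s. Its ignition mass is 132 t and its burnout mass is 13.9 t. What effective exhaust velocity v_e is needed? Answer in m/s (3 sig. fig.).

v_e ≈ 2130 m/s

ln(m₀/m_f) = ln(132000/13900) = ln(9.496) = 2.2509.
From the ideal rocket equation, v_e = Δv / ln(m₀/m_f) = 4800 / 2.2509 = 2132.5 m/s.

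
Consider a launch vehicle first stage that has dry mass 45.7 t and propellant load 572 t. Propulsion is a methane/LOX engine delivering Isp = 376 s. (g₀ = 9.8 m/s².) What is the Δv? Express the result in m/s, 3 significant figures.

v_e = Isp · g₀ = 376 × 9.8 = 3684.8 m/s.
m₀ = m_dry + m_prop = 45.7 + 572 = 617.7 t.
By the Tsiolkovsky rocket equation, Δv = v_e · ln(m₀/m_f) = 3684.8 × ln(13.52) = 3684.8 × 2.6039 ≈ 9594.9 m/s.

Δv ≈ 9590 m/s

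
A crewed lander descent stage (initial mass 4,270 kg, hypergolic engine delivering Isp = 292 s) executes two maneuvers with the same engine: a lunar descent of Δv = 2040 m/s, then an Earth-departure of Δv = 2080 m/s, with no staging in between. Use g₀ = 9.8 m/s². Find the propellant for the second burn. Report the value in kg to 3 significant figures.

propellant for the second burn ≈ 1080 kg

v_e = Isp · g₀ = 292 × 9.8 = 2861.6 m/s.
After the first burn: m = 4270 × exp(−2040/2861.6) = 4270 × 0.49023 = 2,093.28 kg.
After the second burn: m = 2,093.28 × exp(−2080/2861.6) = 2,093.28 × 0.48342 = 1,011.93 kg.
Second-burn propellant = 2,093.28 − 1,011.93 = 1,081.35 kg.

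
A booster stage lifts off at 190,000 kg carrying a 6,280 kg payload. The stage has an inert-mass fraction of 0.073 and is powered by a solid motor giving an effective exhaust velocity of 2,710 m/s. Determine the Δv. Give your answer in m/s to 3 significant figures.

Δv ≈ 6140 m/s

Stage wet mass = m₀ − payload = 190,000 − 6,280 = 183,720 kg.
Stage dry mass = ε × stage wet mass = 0.073 × 183,720 = 13,411.6 kg.
Burnout mass m_f = stage dry + payload = 13,411.6 + 6,280 = 19,691.6 kg.
Rocket equation: Δv = v_e · ln(190,000/19,691.6) = 2710.0 × ln(9.649) = 2710.0 × 2.2668 ≈ 6143 m/s.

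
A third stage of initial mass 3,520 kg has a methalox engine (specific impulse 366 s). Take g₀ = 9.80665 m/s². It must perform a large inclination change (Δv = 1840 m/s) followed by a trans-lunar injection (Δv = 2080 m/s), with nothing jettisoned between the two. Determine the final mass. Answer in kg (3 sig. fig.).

final mass ≈ 1180 kg

v_e = Isp · g₀ = 366 × 9.80665 = 3589.2 m/s.
After the first burn: m = 3520 × exp(−1840/3589.2) = 3520 × 0.59891 = 2,108.16 kg.
After the second burn: m = 2,108.16 × exp(−2080/3589.2) = 2,108.16 × 0.56017 = 1,180.93 kg.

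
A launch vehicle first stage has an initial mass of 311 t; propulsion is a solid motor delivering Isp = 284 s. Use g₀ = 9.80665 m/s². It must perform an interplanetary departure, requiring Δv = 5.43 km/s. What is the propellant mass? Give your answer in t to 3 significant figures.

propellant mass ≈ 267 t

v_e = Isp · g₀ = 284 × 9.80665 = 2785.1 m/s.
m₀/m_f = exp(Δv / v_e) = exp(5430 / 2785.1) = exp(1.9497) = 7.0264.
m_f = 311 / 7.0264 = 44.2616 t, so propellant = m₀ − m_f = 311 − 44.2616 = 266.7384 t.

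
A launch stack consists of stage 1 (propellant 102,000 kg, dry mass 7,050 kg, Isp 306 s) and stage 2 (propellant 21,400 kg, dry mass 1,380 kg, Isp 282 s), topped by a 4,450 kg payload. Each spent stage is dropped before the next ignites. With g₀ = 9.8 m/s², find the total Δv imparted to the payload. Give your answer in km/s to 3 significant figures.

Ignition mass of stage 1 = 102,000+7,050 + 21,400+1,380 + 4,450 = 136,280 kg.
Stage 1: m₀ = 136,280 kg, m_f = 136,280 − 102,000 = 34,280 kg; Δv = 306×9.8×ln(3.975) = 2998.8×1.3801 ≈ 4139 m/s.
Stage 2: m₀ = 27,230 kg, m_f = 27,230 − 21,400 = 5,830 kg; Δv = 282×9.8×ln(4.671) = 2763.6×1.5413 ≈ 4260 m/s.
Total Δv = 4139 + 4260 = 8399 m/s.

Δv ≈ 8.40 km/s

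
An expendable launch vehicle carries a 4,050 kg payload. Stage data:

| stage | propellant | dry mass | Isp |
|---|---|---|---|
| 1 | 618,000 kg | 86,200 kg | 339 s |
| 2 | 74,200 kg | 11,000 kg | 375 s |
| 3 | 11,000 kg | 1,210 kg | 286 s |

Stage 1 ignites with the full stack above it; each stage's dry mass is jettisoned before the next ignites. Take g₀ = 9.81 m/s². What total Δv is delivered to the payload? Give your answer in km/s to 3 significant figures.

Δv ≈ 12.8 km/s

Ignition mass of stage 1 = 618,000+86,200 + 74,200+11,000 + 11,000+1,210 + 4,050 = 805,660 kg.
Stage 1: m₀ = 805,660 kg, m_f = 805,660 − 618,000 = 187,660 kg; Δv = 339×9.81×ln(4.293) = 3325.6×1.4570 ≈ 4845 m/s.
Stage 2: m₀ = 101,460 kg, m_f = 101,460 − 74,200 = 27,260 kg; Δv = 375×9.81×ln(3.722) = 3678.8×1.3142 ≈ 4835 m/s.
Stage 3: m₀ = 16,260 kg, m_f = 16,260 − 11,000 = 5,260 kg; Δv = 286×9.81×ln(3.091) = 2805.7×1.1286 ≈ 3166 m/s.
Total Δv = 4845 + 4835 + 3166 = 12846 m/s.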